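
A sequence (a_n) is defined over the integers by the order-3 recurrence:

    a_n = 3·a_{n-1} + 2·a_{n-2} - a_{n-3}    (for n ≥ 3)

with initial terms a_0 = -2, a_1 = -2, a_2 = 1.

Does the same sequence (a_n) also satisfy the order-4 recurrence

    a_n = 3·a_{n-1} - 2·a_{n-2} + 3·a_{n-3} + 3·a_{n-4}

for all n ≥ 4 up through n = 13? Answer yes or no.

no

Terms a_0..a_13: -2, -2, 1, 1, 7, 22, 79, 274, 958, 3343, 11671, 40741, 142222, 496477
n=4: candidate gives -11, actual a_4 = 7 ✗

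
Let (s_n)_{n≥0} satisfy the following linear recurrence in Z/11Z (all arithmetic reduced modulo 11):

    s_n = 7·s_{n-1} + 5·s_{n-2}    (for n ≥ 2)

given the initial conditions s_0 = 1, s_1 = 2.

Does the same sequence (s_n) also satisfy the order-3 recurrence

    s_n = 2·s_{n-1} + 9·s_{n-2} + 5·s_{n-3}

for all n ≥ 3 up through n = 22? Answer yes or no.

no

Terms s_0..s_22: 1, 2, 8, 0, 7, 5, 4, 9, 6, 10, 1, 2, 8, 0, 7, 5, 4, 9, 6, 10, 1, 2, 8
n=3: candidate gives 6, actual s_3 = 0 ✗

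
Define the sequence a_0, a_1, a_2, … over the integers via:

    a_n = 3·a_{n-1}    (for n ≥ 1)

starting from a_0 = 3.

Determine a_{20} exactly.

10460353203

a_1 = 3·3 = 9
a_2 = 3·9 = 27
a_3 = 3·27 = 81
a_4 = 3·81 = 243
a_5 = 3·243 = 729
a_6 = 3·729 = 2187
a_7 = 3·2187 = 6561
a_8 = 3·6561 = 19683
a_9 = 3·19683 = 59049
a_10 = 3·59049 = 177147
a_11 = 3·177147 = 531441
a_12 = 3·531441 = 1594323
a_13 = 3·1594323 = 4782969
a_14 = 3·4782969 = 14348907
a_15 = 3·14348907 = 43046721
a_16 = 3·43046721 = 129140163
a_17 = 3·129140163 = 387420489
a_18 = 3·387420489 = 1162261467
a_19 = 3·1162261467 = 3486784401
a_20 = 3·3486784401 = 10460353203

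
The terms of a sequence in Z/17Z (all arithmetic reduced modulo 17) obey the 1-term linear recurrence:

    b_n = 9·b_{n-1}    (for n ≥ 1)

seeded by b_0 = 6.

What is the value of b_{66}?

b_1 = 9·6 = 3
b_2 = 9·3 = 10
b_3 = 9·10 = 5
b_4 = 9·5 = 11
b_5 = 9·11 = 14
b_6 = 9·14 = 7
b_7 = 9·7 = 12
b_8 = 9·12 = 6
(b_8) = (6) = (b_0), so the sequence has period 8.
66 ≡ 2 (mod 8), hence b_66 = b_2 = 10.

10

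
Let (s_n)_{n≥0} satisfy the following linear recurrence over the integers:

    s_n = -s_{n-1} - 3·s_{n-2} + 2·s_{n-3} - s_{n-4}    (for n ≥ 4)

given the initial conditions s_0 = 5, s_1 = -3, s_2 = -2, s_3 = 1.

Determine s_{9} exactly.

166

s_4 = -1·1 + -3·-2 + 2·-3 + -1·5 = -6
s_5 = -1·-6 + -3·1 + 2·-2 + -1·-3 = 2
s_6 = -1·2 + -3·-6 + 2·1 + -1·-2 = 20
s_7 = -1·20 + -3·2 + 2·-6 + -1·1 = -39
s_8 = -1·-39 + -3·20 + 2·2 + -1·-6 = -11
s_9 = -1·-11 + -3·-39 + 2·20 + -1·2 = 166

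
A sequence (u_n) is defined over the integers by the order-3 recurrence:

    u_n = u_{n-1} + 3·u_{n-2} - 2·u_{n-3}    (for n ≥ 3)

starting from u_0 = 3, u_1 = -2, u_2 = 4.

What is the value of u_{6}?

u_3 = 1·4 + 3·-2 + -2·3 = -8
u_4 = 1·-8 + 3·4 + -2·-2 = 8
u_5 = 1·8 + 3·-8 + -2·4 = -24
u_6 = 1·-24 + 3·8 + -2·-8 = 16

16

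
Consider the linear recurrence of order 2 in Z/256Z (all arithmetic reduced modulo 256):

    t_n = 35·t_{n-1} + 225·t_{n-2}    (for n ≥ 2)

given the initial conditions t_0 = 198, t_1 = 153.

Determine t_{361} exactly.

t_2 = 35·153 + 225·198 = 241
t_3 = 35·241 + 225·153 = 108
t_4 = 35·108 + 225·241 = 149
t_5 = 35·149 + 225·108 = 75
t_6 = 35·75 + 225·149 = 54
t_7 = 35·54 + 225·75 = 77
Continuing the recurrence:
  t_8 = 253;  t_9 = 68;  t_10 = 169;  t_11 = 223;  t_12 = 6;  t_13 = 209
  t_14 = 217;  t_15 = 92;  t_16 = 77;  t_17 = 99;  t_18 = 54;  t_19 = 101
  t_20 = 69;  t_21 = 52;  t_22 = 193;  t_23 = 23;  t_24 = 198;  t_25 = 73
  t_26 = 1;  t_27 = 76;  t_28 = 69;  t_29 = 59;  t_30 = 182;  t_31 = 189
  t_32 = 205;  t_33 = 36;  t_34 = 25;  t_35 = 15;  t_36 = 6;  t_37 = 1
  t_38 = 105;  t_39 = 60;  t_40 = 125;  t_41 = 211;  t_42 = 182;  t_43 = 85
  t_44 = 149;  t_45 = 20;  t_46 = 177;  t_47 = 199;  t_48 = 198;  t_49 = 249
  t_50 = 17;  t_51 = 44;  t_52 = 245;  t_53 = 43;  t_54 = 54;  t_55 = 45
  t_56 = 157;  t_57 = 4;  t_58 = 137;  t_59 = 63;  t_60 = 6;  t_61 = 49
  t_62 = 249;  t_63 = 28;  t_64 = 173;  t_65 = 67;  t_66 = 54;  t_67 = 69
  t_68 = 229;  t_69 = 244;  t_70 = 161;  t_71 = 119;  t_72 = 198;  t_73 = 169
  t_74 = 33;  t_75 = 12;  t_76 = 165;  t_77 = 27;  t_78 = 182;  t_79 = 157
  t_80 = 109;  t_81 = 228;  t_82 = 249;  t_83 = 111;  t_84 = 6;  t_85 = 97
  t_86 = 137;  t_87 = 252;  t_88 = 221;  t_89 = 179;  t_90 = 182;  t_91 = 53
  t_92 = 53;  t_93 = 212;  t_94 = 145;  t_95 = 39;  t_96 = 198;  t_97 = 89
  t_98 = 49;  t_99 = 236;  t_100 = 85;  t_101 = 11;  t_102 = 54;  t_103 = 13
  t_104 = 61;  t_105 = 196;  t_106 = 105;  t_107 = 159;  t_108 = 6;  t_109 = 145
  t_110 = 25;  t_111 = 220;  t_112 = 13;  t_113 = 35;  t_114 = 54;  t_115 = 37
  t_116 = 133;  t_117 = 180;  t_118 = 129;  t_119 = 215;  t_120 = 198;  t_121 = 9
  t_122 = 65;  t_123 = 204;  t_124 = 5;  t_125 = 251;  t_126 = 182;  t_127 = 125
  t_128 = 13;  t_129 = 164;  t_130 = 217;  t_131 = 207;  t_132 = 6;  t_133 = 193
  t_134 = 169;  t_135 = 188;  t_136 = 61;  t_137 = 147;  t_138 = 182;  t_139 = 21
  t_140 = 213;  t_141 = 148;  t_142 = 113;  t_143 = 135;  t_144 = 198;  t_145 = 185
  t_146 = 81;  t_147 = 172;  t_148 = 181;  t_149 = 235;  t_150 = 54;  t_151 = 237
  t_152 = 221;  t_153 = 132;  t_154 = 73;  t_155 = 255;  t_156 = 6;  t_157 = 241
  t_158 = 57;  t_159 = 156;  t_160 = 109;  t_161 = 3;  t_162 = 54;  t_163 = 5
  t_164 = 37;  t_165 = 116;  t_166 = 97;  t_167 = 55;  t_168 = 198;  t_169 = 105
  t_170 = 97;  t_171 = 140;  t_172 = 101;  t_173 = 219;  t_174 = 182;  t_175 = 93
  t_176 = 173;  t_177 = 100;  t_178 = 185;  t_179 = 47;  t_180 = 6;  t_181 = 33
  t_182 = 201;  t_183 = 124;  t_184 = 157;  t_185 = 115;  t_186 = 182;  t_187 = 245
  t_188 = 117;  t_189 = 84;  t_190 = 81;  t_191 = 231;  t_192 = 198;  t_193 = 25
  t_194 = 113;  t_195 = 108;  t_196 = 21;  t_197 = 203;  t_198 = 54;  t_199 = 205
  t_200 = 125;  t_201 = 68;  t_202 = 41;  t_203 = 95;  t_204 = 6;  t_205 = 81
  t_206 = 89;  t_207 = 92;  t_208 = 205;  t_209 = 227;  t_210 = 54;  t_211 = 229
  t_212 = 197;  t_213 = 52;  t_214 = 65;  t_215 = 151;  t_216 = 198;  t_217 = 201
  t_218 = 129;  t_219 = 76;  t_220 = 197;  t_221 = 187;  t_222 = 182;  t_223 = 61
  t_224 = 77;  t_225 = 36;  t_226 = 153;  t_227 = 143;  t_228 = 6;  t_229 = 129
  t_230 = 233;  t_231 = 60;  t_232 = 253;  t_233 = 83;  t_234 = 182;  t_235 = 213
  t_236 = 21;  t_237 = 20;  t_238 = 49;  t_239 = 71;  t_240 = 198;  t_241 = 121
  t_242 = 145;  t_243 = 44;  t_244 = 117;  t_245 = 171;  t_246 = 54;  t_247 = 173
  t_248 = 29;  t_249 = 4;  t_250 = 9;  t_251 = 191;  t_252 = 6;  t_253 = 177
  t_254 = 121;  t_255 = 28;  t_256 = 45;  t_257 = 195;  t_258 = 54;  t_259 = 197
  t_260 = 101;  t_261 = 244;  t_262 = 33;  t_263 = 247;  t_264 = 198;  t_265 = 41
  t_266 = 161;  t_267 = 12;  t_268 = 37;  t_269 = 155;  t_270 = 182;  t_271 = 29
  t_272 = 237;  t_273 = 228;  t_274 = 121;  t_275 = 239;  t_276 = 6;  t_277 = 225
  t_278 = 9;  t_279 = 252;  t_280 = 93;  t_281 = 51;  t_282 = 182;  t_283 = 181
  t_284 = 181;  t_285 = 212;  t_286 = 17;  t_287 = 167;  t_288 = 198;  t_289 = 217
  t_290 = 177;  t_291 = 236;  t_292 = 213;  t_293 = 139;  t_294 = 54;  t_295 = 141
  t_296 = 189;  t_297 = 196;  t_298 = 233;  t_299 = 31;  t_300 = 6;  t_301 = 17
  t_302 = 153;  t_303 = 220;  t_304 = 141;  t_305 = 163;  t_306 = 54;  t_307 = 165
  t_308 = 5;  t_309 = 180;  t_310 = 1;  t_311 = 87;  t_312 = 198;  t_313 = 137
  t_314 = 193;  t_315 = 204;  t_316 = 133;  t_317 = 123;  t_318 = 182;  t_319 = 253
  t_320 = 141;  t_321 = 164;  t_322 = 89;  t_323 = 79;  t_324 = 6;  t_325 = 65
  t_326 = 41;  t_327 = 188;  t_328 = 189;  t_329 = 19;  t_330 = 182;  t_331 = 149
  t_332 = 85;  t_333 = 148;  t_334 = 241;  t_335 = 7;  t_336 = 198;  t_337 = 57
  t_338 = 209;  t_339 = 172;  t_340 = 53;  t_341 = 107;  t_342 = 54;  t_343 = 109
  t_344 = 93;  t_345 = 132;  t_346 = 201;  t_347 = 127;  t_348 = 6;  t_349 = 113
  t_350 = 185;  t_351 = 156;  t_352 = 237;  t_353 = 131;  t_354 = 54;  t_355 = 133
  t_356 = 165;  t_357 = 116;  t_358 = 225;  t_359 = 183
t_360 = 35·183 + 225·225 = 198
t_361 = 35·198 + 225·183 = 233

233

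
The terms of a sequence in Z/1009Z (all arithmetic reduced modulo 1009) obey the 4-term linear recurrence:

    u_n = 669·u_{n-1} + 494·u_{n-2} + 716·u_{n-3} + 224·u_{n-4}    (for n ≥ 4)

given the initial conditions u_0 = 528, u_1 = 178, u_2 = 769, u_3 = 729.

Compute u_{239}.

u_4 = 669·729 + 494·769 + 716·178 + 224·528 = 380
u_5 = 669·380 + 494·729 + 716·769 + 224·178 = 76
u_6 = 669·76 + 494·380 + 716·729 + 224·769 = 468
u_7 = 669·468 + 494·76 + 716·380 + 224·729 = 1
u_8 = 669·1 + 494·468 + 716·76 + 224·380 = 85
u_9 = 669·85 + 494·1 + 716·468 + 224·76 = 826
Continuing the recurrence:
  u_10 = 895;  u_11 = 361;  u_12 = 557;  u_13 = 535;  u_14 = 291;  u_15 = 275
  u_16 = 105;  u_17 = 530;  u_18 = 566;  u_19 = 324;  u_20 = 341;  u_21 = 25
  u_22 = 96;  u_23 = 805;  u_24 = 187;  u_25 = 790;  u_26 = 909;  u_27 = 893
  u_28 = 240;  u_29 = 762;  u_30 = 220;  u_31 = 497;  u_32 = 246;  u_33 = 721
  u_34 = 5;  u_35 = 214;  u_36 = 586;  u_37 = 930;  u_38 = 494;  u_39 = 204
  u_40 = 153;  u_41 = 335;  u_42 = 458;  u_43 = 547;  u_44 = 605;  u_45 = 319
  u_46 = 552;  u_47 = 934;  u_48 = 208;  u_49 = 723;  u_50 = 537;  u_51 = 983
  u_52 = 908;  u_53 = 882;  u_54 = 112;  u_55 = 644;  u_56 = 287;  u_57 = 879
  u_58 = 176;  u_59 = 681;  u_60 = 160;  u_61 = 535;  u_62 = 380;  u_63 = 612
  u_64 = 994;  u_65 = 111;  u_66 = 905;  u_67 = 616;  u_68 = 956;  u_69 = 294
  u_70 = 17;  u_71 = 359;  u_72 = 214;  u_73 = 994;  u_74 = 356;  u_75 = 254
  u_76 = 575;  u_77 = 901;  u_78 = 185;  u_79 = 203;  u_80 = 185;  u_81 = 354
  u_82 = 414;  u_83 = 158;  u_84 = 731;  u_85 = 405;  u_86 = 453;  u_87 = 447
  u_88 = 846;  u_89 = 141;  u_90 = 452;  u_91 = 294;  u_92 = 98;  u_93 = 974
  u_94 = 752;  u_95 = 278;  u_96 = 421;  u_97 = 104;  u_98 = 295;  u_99 = 985
  u_100 = 787;  u_101 = 485;  u_102 = 344;  u_103 = 680;  u_104 = 162;  u_105 = 114
  u_106 = 813;  u_107 = 785;  u_108 = 384;  u_109 = 161;  u_110 = 289;  u_111 = 206
  u_112 = 579;  u_113 = 578;  u_114 = 47;  u_115 = 753;  u_116 = 979;  u_117 = 446
  u_118 = 805;  u_119 = 988;  u_120 = 27;  u_121 = 880;  u_122 = 502;  u_123 = 184
  u_124 = 230;  u_125 = 172;  u_126 = 668;  u_127 = 177;  u_128 = 524;  u_129 = 296
  u_130 = 710;  u_131 = 812;  u_132 = 372;  u_133 = 743;  u_134 = 595;  u_135 = 519
  u_136 = 252;  u_137 = 354;  u_138 = 476;  u_139 = 970;  u_140 = 339;  u_141 = 39
  u_142 = 836;  u_143 = 293;  u_144 = 507;  u_145 = 508;  u_146 = 560;  u_147 = 840
  u_148 = 160;  u_149 = 509;  u_150 = 217;  u_151 = 102;  u_152 = 590;  u_153 = 114
  u_154 = 1;  u_155 = 800;  u_156 = 800;  u_157 = 120;  u_158 = 153;  u_159 = 492
  u_160 = 883;  u_161 = 554;  u_162 = 734;  u_163 = 721;  u_164 = 567;  u_165 = 789
  u_166 = 316;  u_167 = 224;  u_168 = 1000;  u_169 = 100;  u_170 = 3;  u_171 = 293
  u_172 = 707;  u_173 = 549;  u_174 = 737;  u_175 = 187;  u_176 = 354;  u_177 = 133
  u_178 = 820;  u_179 = 525;  u_180 = 531;  u_181 = 521;  u_182 = 3;  u_183 = 427
  u_184 = 177;  u_185 = 207;  u_186 = 582;  u_187 = 633;  u_188 = 835;  u_189 = 499
  u_190 = 55;  u_191 = 836;  u_192 = 698;  u_193 = 913;  u_194 = 537;  u_195 = 960
  u_196 = 260;  u_197 = 150;  u_198 = 195;  u_199 = 355;  u_200 = 10;  u_201 = 112
  u_202 = 362;  u_203 = 766;  u_204 = 820;  u_205 = 464;  u_206 = 43;  u_207 = 624
  u_208 = 88;  u_209 = 379;  u_210 = 725;  u_211 = 232;  u_212 = 261;  u_213 = 248
  u_214 = 805;  u_215 = 882;  u_216 = 852;  u_217 = 21;  u_218 = 654;  u_219 = 304
  u_220 = 811;  u_221 = 308;  u_222 = 188;  u_223 = 434;  u_224 = 408;  u_225 = 792
  u_226 = 590;  u_227 = 826;  u_228 = 117;  u_229 = 481;  u_230 = 326;  u_231 = 42
  u_232 = 760;  u_233 = 590;  u_234 = 461;  u_235 = 150;  u_236 = 556;  u_237 = 200
u_238 = 669·200 + 494·556 + 716·150 + 224·461 = 611
u_239 = 669·611 + 494·200 + 716·556 + 224·150 = 885

885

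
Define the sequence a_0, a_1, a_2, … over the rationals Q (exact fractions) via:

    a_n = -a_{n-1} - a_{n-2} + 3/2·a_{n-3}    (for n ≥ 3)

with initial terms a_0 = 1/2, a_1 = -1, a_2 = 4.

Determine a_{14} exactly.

a_3 = -1·4 + -1·-1 + 3/2·1/2 = -9/4
a_4 = -1·-9/4 + -1·4 + 3/2·-1 = -13/4
a_5 = -1·-13/4 + -1·-9/4 + 3/2·4 = 23/2
a_6 = -1·23/2 + -1·-13/4 + 3/2·-9/4 = -93/8
a_7 = -1·-93/8 + -1·23/2 + 3/2·-13/4 = -19/4
a_8 = -1·-19/4 + -1·-93/8 + 3/2·23/2 = 269/8
a_9 = -1·269/8 + -1·-19/4 + 3/2·-93/8 = -741/16
a_10 = -1·-741/16 + -1·269/8 + 3/2·-19/4 = 89/16
a_11 = -1·89/16 + -1·-741/16 + 3/2·269/8 = 1459/16
a_12 = -1·1459/16 + -1·89/16 + 3/2·-741/16 = -5319/32
a_13 = -1·-5319/32 + -1·1459/16 + 3/2·89/16 = 667/8
a_14 = -1·667/8 + -1·-5319/32 + 3/2·1459/16 = 1757/8

1757/8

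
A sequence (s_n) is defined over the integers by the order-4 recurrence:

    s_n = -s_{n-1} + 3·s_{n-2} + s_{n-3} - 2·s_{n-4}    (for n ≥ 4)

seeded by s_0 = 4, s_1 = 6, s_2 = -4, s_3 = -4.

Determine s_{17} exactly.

-29190

s_4 = -1·-4 + 3·-4 + 1·6 + -2·4 = -10
s_5 = -1·-10 + 3·-4 + 1·-4 + -2·6 = -18
s_6 = -1·-18 + 3·-10 + 1·-4 + -2·-4 = -8
s_7 = -1·-8 + 3·-18 + 1·-10 + -2·-4 = -48
s_8 = -1·-48 + 3·-8 + 1·-18 + -2·-10 = 26
s_9 = -1·26 + 3·-48 + 1·-8 + -2·-18 = -142
s_10 = -1·-142 + 3·26 + 1·-48 + -2·-8 = 188
s_11 = -1·188 + 3·-142 + 1·26 + -2·-48 = -492
s_12 = -1·-492 + 3·188 + 1·-142 + -2·26 = 862
s_13 = -1·862 + 3·-492 + 1·188 + -2·-142 = -1866
s_14 = -1·-1866 + 3·862 + 1·-492 + -2·188 = 3584
s_15 = -1·3584 + 3·-1866 + 1·862 + -2·-492 = -7336
s_16 = -1·-7336 + 3·3584 + 1·-1866 + -2·862 = 14498
s_17 = -1·14498 + 3·-7336 + 1·3584 + -2·-1866 = -29190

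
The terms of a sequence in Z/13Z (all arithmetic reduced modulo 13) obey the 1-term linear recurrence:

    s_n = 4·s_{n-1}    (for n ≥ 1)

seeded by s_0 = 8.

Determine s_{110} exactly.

s_1 = 4·8 = 6
s_2 = 4·6 = 11
s_3 = 4·11 = 5
s_4 = 4·5 = 7
s_5 = 4·7 = 2
s_6 = 4·2 = 8
(s_6) = (8) = (s_0), so the sequence has period 6.
110 ≡ 2 (mod 6), hence s_110 = s_2 = 11.

11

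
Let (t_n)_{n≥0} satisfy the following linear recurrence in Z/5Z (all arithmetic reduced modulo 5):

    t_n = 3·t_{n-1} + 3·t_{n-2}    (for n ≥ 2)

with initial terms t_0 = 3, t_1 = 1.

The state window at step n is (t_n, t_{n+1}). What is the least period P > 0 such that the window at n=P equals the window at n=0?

4

n=0: window = (3, 1)
n=1: window = (1, 2)
n=2: window = (2, 4)
n=3: window = (4, 3)
n=4: window = (3, 1)
window at n=4 equals window at n=0 → period = 4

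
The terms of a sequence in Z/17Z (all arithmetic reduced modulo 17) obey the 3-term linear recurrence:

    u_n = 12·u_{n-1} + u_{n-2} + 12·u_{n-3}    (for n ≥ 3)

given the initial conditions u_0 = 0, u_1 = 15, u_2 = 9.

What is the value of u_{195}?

u_3 = 12·9 + 1·15 + 12·0 = 4
u_4 = 12·4 + 1·9 + 12·15 = 16
u_5 = 12·16 + 1·4 + 12·9 = 15
u_6 = 12·15 + 1·16 + 12·4 = 6
u_7 = 12·6 + 1·15 + 12·16 = 7
u_8 = 12·7 + 1·6 + 12·15 = 15
Continuing the recurrence:
  u_9 = 4;  u_10 = 11;  u_11 = 10;  u_12 = 9;  u_13 = 12;  u_14 = 1
  u_15 = 13;  u_16 = 12;  u_17 = 16;  u_18 = 3;  u_19 = 9;  u_20 = 14
  u_21 = 9;  u_22 = 9;  u_23 = 13;  u_24 = 1;  u_25 = 14;  u_26 = 2
  u_27 = 16;  u_28 = 5;  u_29 = 15;  u_30 = 3;  u_31 = 9;  u_32 = 2
  u_33 = 1;  u_34 = 3;  u_35 = 10;  u_36 = 16;  u_37 = 0;  u_38 = 0
  u_39 = 5;  u_40 = 9;  u_41 = 11;  u_42 = 14;  u_43 = 15;  u_44 = 3
  u_45 = 15;  u_46 = 6;  u_47 = 4;  u_48 = 13;  u_49 = 11;  u_50 = 6
  u_51 = 1;  u_52 = 14;  u_53 = 3;  u_54 = 11;  u_55 = 14;  u_56 = 11
  u_57 = 6;  u_58 = 13;  u_59 = 5;  u_60 = 9;  u_61 = 14;  u_62 = 16
  u_63 = 8;  u_64 = 8;  u_65 = 7;  u_66 = 1;  u_67 = 13;  u_68 = 3
  u_69 = 10;  u_70 = 7;  u_71 = 11;  u_72 = 4;  u_73 = 7;  u_74 = 16
  u_75 = 9;  u_76 = 4;  u_77 = 11;  u_78 = 6;  u_79 = 12;  u_80 = 10
  u_81 = 0;  u_82 = 1;  u_83 = 13;  u_84 = 4;  u_85 = 5;  u_86 = 16
  u_87 = 7;  u_88 = 7;  u_89 = 11;  u_90 = 2;  u_91 = 0;  u_92 = 15
  u_93 = 0;  u_94 = 15;  u_95 = 3;  u_96 = 0;  u_97 = 13;  u_98 = 5
  u_99 = 5;  u_100 = 0;  u_101 = 14;  u_102 = 7;  u_103 = 13;  u_104 = 8
  u_105 = 6;  u_106 = 15;  u_107 = 10;  u_108 = 3;  u_109 = 5;  u_110 = 13
  u_111 = 10;  u_112 = 6;  u_113 = 0;  u_114 = 7;  u_115 = 3;  u_116 = 9
  u_117 = 8;  u_118 = 5;  u_119 = 6;  u_120 = 3;  u_121 = 0;  u_122 = 7
  u_123 = 1;  u_124 = 2;  u_125 = 7;  u_126 = 13;  u_127 = 0;  u_128 = 12
  u_129 = 11;  u_130 = 8;  u_131 = 13;  u_132 = 7;  u_133 = 6;  u_134 = 14
  u_135 = 3;  u_136 = 3;  u_137 = 3;  u_138 = 7;  u_139 = 4;  u_140 = 6
  u_141 = 7;  u_142 = 2;  u_143 = 1;  u_144 = 13;  u_145 = 11;  u_146 = 4
  u_147 = 11;  u_148 = 13;  u_149 = 11;  u_150 = 5;  u_151 = 6;  u_152 = 5
  u_153 = 7;  u_154 = 8;  u_155 = 10;  u_156 = 8;  u_157 = 15;  u_158 = 2
  u_159 = 16;  u_160 = 0;  u_161 = 6;  u_162 = 9;  u_163 = 12;  u_164 = 4
  u_165 = 15;  u_166 = 5;  u_167 = 4;  u_168 = 12;  u_169 = 4;  u_170 = 6
  u_171 = 16;  u_172 = 8;  u_173 = 14;  u_174 = 11;  u_175 = 4;  u_176 = 6
  u_177 = 4;  u_178 = 0;  u_179 = 8;  u_180 = 8;  u_181 = 2;  u_182 = 9
  u_183 = 2;  u_184 = 6;  u_185 = 12;  u_186 = 4;  u_187 = 13;  u_188 = 15
  u_189 = 3;  u_190 = 3;  u_191 = 15;  u_192 = 15;  u_193 = 10
u_194 = 12·10 + 1·15 + 12·15 = 9
u_195 = 12·9 + 1·10 + 12·15 = 9

9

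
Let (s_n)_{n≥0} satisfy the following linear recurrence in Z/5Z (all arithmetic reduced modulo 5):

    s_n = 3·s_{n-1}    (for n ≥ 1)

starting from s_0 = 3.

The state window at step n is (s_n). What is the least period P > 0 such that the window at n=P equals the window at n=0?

n=0: window = (3)
n=1: window = (4)
n=2: window = (2)
n=3: window = (1)
n=4: window = (3)
window at n=4 equals window at n=0 → period = 4

4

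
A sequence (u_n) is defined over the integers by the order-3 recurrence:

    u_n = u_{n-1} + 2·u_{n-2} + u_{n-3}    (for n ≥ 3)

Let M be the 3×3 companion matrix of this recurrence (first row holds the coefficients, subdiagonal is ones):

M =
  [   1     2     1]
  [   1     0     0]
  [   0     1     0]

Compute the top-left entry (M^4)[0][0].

(M^4)[0][0] is the top entry after applying M 4 times to the unit state (1, 0, 0). Equivalently it is h_{6} for the auxiliary sequence (h_n) obeying the same recurrence with h_2 = 1 and h_i = 0 for 0 ≤ i < 2:
h_3 = 1·1 + 2·0 + 1·0 = 1
h_4 = 1·1 + 2·1 + 1·0 = 3
h_5 = 1·3 + 2·1 + 1·1 = 6
h_6 = 1·6 + 2·3 + 1·1 = 13

13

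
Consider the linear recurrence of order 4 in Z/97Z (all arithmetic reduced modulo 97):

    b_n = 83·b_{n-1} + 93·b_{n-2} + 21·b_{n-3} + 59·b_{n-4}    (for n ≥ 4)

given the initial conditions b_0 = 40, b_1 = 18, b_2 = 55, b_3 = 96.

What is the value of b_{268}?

77

b_4 = 83·96 + 93·55 + 21·18 + 59·40 = 10
b_5 = 83·10 + 93·96 + 21·55 + 59·18 = 44
b_6 = 83·44 + 93·10 + 21·96 + 59·55 = 46
b_7 = 83·46 + 93·44 + 21·10 + 59·96 = 10
b_8 = 83·10 + 93·46 + 21·44 + 59·10 = 26
b_9 = 83·26 + 93·10 + 21·46 + 59·44 = 54
Continuing the recurrence:
  b_10 = 27;  b_11 = 57;  b_12 = 16;  b_13 = 3;  b_14 = 65;  b_15 = 61
  b_16 = 87;  b_17 = 80;  b_18 = 59;  b_19 = 12;  b_20 = 7;  b_21 = 90
  b_22 = 20;  b_23 = 21;  b_24 = 86;  b_25 = 77;  b_26 = 5;  b_27 = 48
  b_28 = 82;  b_29 = 10;  b_30 = 59;  b_31 = 2;  b_32 = 31;  b_33 = 29
  b_34 = 83;  b_35 = 73;  b_36 = 17;  b_37 = 14;  b_38 = 55;  b_39 = 55
  b_40 = 16;  b_41 = 82;  b_42 = 84;  b_43 = 40;  b_44 = 24;  b_45 = 92
  b_46 = 47;  b_47 = 92;  b_48 = 29;  b_49 = 15;  b_50 = 14;  b_51 = 58
  b_52 = 91;  b_53 = 61;  b_54 = 50;  b_55 = 24;  b_56 = 3;  b_57 = 49
  b_58 = 40;  b_59 = 44;  b_60 = 42;  b_61 = 57;  b_62 = 87;  b_63 = 92
  b_64 = 2;  b_65 = 41;  b_66 = 81;  b_67 = 1;  b_68 = 59;  b_69 = 89
  b_70 = 20;  b_71 = 80;  b_72 = 76;  b_73 = 19;  b_74 = 59;  b_75 = 79
  b_76 = 49;  b_77 = 0;  b_78 = 94;  b_79 = 9;  b_80 = 61;  b_81 = 17
  b_82 = 15;  b_83 = 79;  b_84 = 74;  b_85 = 63;  b_86 = 8;  b_87 = 31
  b_88 = 82;  b_89 = 91;  b_90 = 6;  b_91 = 96;  b_92 = 46;  b_93 = 5
  b_94 = 79;  b_95 = 72;  b_96 = 40;  b_97 = 39;  b_98 = 35;  b_99 = 77
  b_100 = 21;  b_101 = 9;  b_102 = 77;  b_103 = 87;  b_104 = 96;  b_105 = 68
  b_106 = 87;  b_107 = 33;  b_108 = 74;  b_109 = 15;  b_110 = 82;  b_111 = 62
  b_112 = 90;  b_113 = 32;  b_114 = 94;  b_115 = 30;  b_116 = 45;  b_117 = 8
  b_118 = 64;  b_119 = 41;  b_120 = 53;  b_121 = 37;  b_122 = 27;  b_123 = 96
  b_124 = 27;  b_125 = 48;  b_126 = 16;  b_127 = 92;  b_128 = 85;  b_129 = 58
  b_130 = 75;  b_131 = 14;  b_132 = 14;  b_133 = 89;  b_134 = 22;  b_135 = 68
  b_136 = 6;  b_137 = 22;  b_138 = 66;  b_139 = 22;  b_140 = 50;  b_141 = 53
  b_142 = 19;  b_143 = 27;  b_144 = 20;  b_145 = 34;  b_146 = 65;  b_147 = 94
  b_148 = 27;  b_149 = 95;  b_150 = 6;  b_151 = 23;  b_152 = 41;  b_153 = 21
  b_154 = 88;  b_155 = 29;  b_156 = 65;  b_157 = 24;  b_158 = 64;  b_159 = 47
  b_160 = 30;  b_161 = 18;  b_162 = 26;  b_163 = 57;  b_164 = 82;  b_165 = 38
  b_166 = 28;  b_167 = 79;  b_168 = 53;  b_169 = 26;  b_170 = 19;  b_171 = 69
  b_172 = 12;  b_173 = 34;  b_174 = 9;  b_175 = 84;  b_176 = 16;  b_177 = 83
  b_178 = 2;  b_179 = 82;  b_180 = 76;  b_181 = 55;  b_182 = 87;  b_183 = 49
  b_184 = 46;  b_185 = 61;  b_186 = 80;  b_187 = 68;  b_188 = 7;  b_189 = 59
  b_190 = 56;  b_191 = 35;  b_192 = 65;  b_193 = 18;  b_194 = 35;  b_195 = 55
  b_196 = 5;  b_197 = 52;  b_198 = 47;  b_199 = 59;  b_200 = 82;  b_201 = 52
  b_202 = 46;  b_203 = 83;  b_204 = 25;  b_205 = 54;  b_206 = 12;  b_207 = 91
  b_208 = 26;  b_209 = 91;  b_210 = 77;  b_211 = 11;  b_212 = 73;  b_213 = 3
  b_214 = 75;  b_215 = 53;  b_216 = 30;  b_217 = 53;  b_218 = 20;  b_219 = 64
  b_220 = 64;  b_221 = 67;  b_222 = 69;  b_223 = 6;  b_224 = 70;  b_225 = 33
  b_226 = 60;  b_227 = 76;  b_228 = 27;  b_229 = 3;  b_230 = 39;  b_231 = 31
  b_232 = 96;  b_233 = 13;  b_234 = 58;  b_235 = 71;  b_236 = 55;  b_237 = 58
  b_238 = 1;  b_239 = 54;  b_240 = 17;  b_241 = 79;  b_242 = 19;  b_243 = 51
  b_244 = 29;  b_245 = 85;  b_246 = 13;  b_247 = 89;  b_248 = 64;  b_249 = 59
  b_250 = 2;  b_251 = 26;  b_252 = 84;  b_253 = 12;  b_254 = 63;  b_255 = 40
  b_256 = 31;  b_257 = 79;  b_258 = 29;  b_259 = 58;  b_260 = 38;  b_261 = 44
  b_262 = 27;  b_263 = 77;  b_264 = 40;  b_265 = 64;  b_266 = 20
b_267 = 83·20 + 93·64 + 21·40 + 59·77 = 94
b_268 = 83·94 + 93·20 + 21·64 + 59·40 = 77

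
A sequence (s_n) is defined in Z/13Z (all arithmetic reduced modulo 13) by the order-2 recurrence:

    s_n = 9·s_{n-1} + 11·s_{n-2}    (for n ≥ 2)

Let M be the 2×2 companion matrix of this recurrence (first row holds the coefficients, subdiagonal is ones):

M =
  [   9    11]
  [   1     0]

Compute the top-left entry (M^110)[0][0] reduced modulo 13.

2

(M^110)[0][0] is the top entry after applying M 110 times to the unit state (1, 0). Equivalently it is h_{111} for the auxiliary sequence (h_n) obeying the same recurrence with h_1 = 1 and h_i = 0 for 0 ≤ i < 1:
h_2 = 9·1 + 11·0 = 9
h_3 = 9·9 + 11·1 = 1
h_4 = 9·1 + 11·9 = 4
h_5 = 9·4 + 11·1 = 8
h_6 = 9·8 + 11·4 = 12
h_7 = 9·12 + 11·8 = 1
h_8 = 9·1 + 11·12 = 11
h_9 = 9·11 + 11·1 = 6
h_10 = 9·6 + 11·11 = 6
h_11 = 9·6 + 11·6 = 3
h_12 = 9·3 + 11·6 = 2
h_13 = 9·2 + 11·3 = 12
h_14 = 9·12 + 11·2 = 0
h_15 = 9·0 + 11·12 = 2
h_16 = 9·2 + 11·0 = 5
h_17 = 9·5 + 11·2 = 2
h_18 = 9·2 + 11·5 = 8
h_19 = 9·8 + 11·2 = 3
h_20 = 9·3 + 11·8 = 11
h_21 = 9·11 + 11·3 = 2
h_22 = 9·2 + 11·11 = 9
h_23 = 9·9 + 11·2 = 12
h_24 = 9·12 + 11·9 = 12
h_25 = 9·12 + 11·12 = 6
h_26 = 9·6 + 11·12 = 4
h_27 = 9·4 + 11·6 = 11
h_28 = 9·11 + 11·4 = 0
h_29 = 9·0 + 11·11 = 4
h_30 = 9·4 + 11·0 = 10
h_31 = 9·10 + 11·4 = 4
h_32 = 9·4 + 11·10 = 3
h_33 = 9·3 + 11·4 = 6
h_34 = 9·6 + 11·3 = 9
h_35 = 9·9 + 11·6 = 4
h_36 = 9·4 + 11·9 = 5
h_37 = 9·5 + 11·4 = 11
h_38 = 9·11 + 11·5 = 11
h_39 = 9·11 + 11·11 = 12
h_40 = 9·12 + 11·11 = 8
h_41 = 9·8 + 11·12 = 9
h_42 = 9·9 + 11·8 = 0
h_43 = 9·0 + 11·9 = 8
h_44 = 9·8 + 11·0 = 7
h_45 = 9·7 + 11·8 = 8
h_46 = 9·8 + 11·7 = 6
h_47 = 9·6 + 11·8 = 12
h_48 = 9·12 + 11·6 = 5
h_49 = 9·5 + 11·12 = 8
h_50 = 9·8 + 11·5 = 10
h_51 = 9·10 + 11·8 = 9
h_52 = 9·9 + 11·10 = 9
h_53 = 9·9 + 11·9 = 11
h_54 = 9·11 + 11·9 = 3
h_55 = 9·3 + 11·11 = 5
h_56 = 9·5 + 11·3 = 0
h_57 = 9·0 + 11·5 = 3
h_58 = 9·3 + 11·0 = 1
h_59 = 9·1 + 11·3 = 3
h_60 = 9·3 + 11·1 = 12
h_61 = 9·12 + 11·3 = 11
h_62 = 9·11 + 11·12 = 10
h_63 = 9·10 + 11·11 = 3
h_64 = 9·3 + 11·10 = 7
h_65 = 9·7 + 11·3 = 5
h_66 = 9·5 + 11·7 = 5
h_67 = 9·5 + 11·5 = 9
h_68 = 9·9 + 11·5 = 6
h_69 = 9·6 + 11·9 = 10
h_70 = 9·10 + 11·6 = 0
h_71 = 9·0 + 11·10 = 6
h_72 = 9·6 + 11·0 = 2
h_73 = 9·2 + 11·6 = 6
h_74 = 9·6 + 11·2 = 11
h_75 = 9·11 + 11·6 = 9
h_76 = 9·9 + 11·11 = 7
h_77 = 9·7 + 11·9 = 6
h_78 = 9·6 + 11·7 = 1
h_79 = 9·1 + 11·6 = 10
h_80 = 9·10 + 11·1 = 10
h_81 = 9·10 + 11·10 = 5
h_82 = 9·5 + 11·10 = 12
h_83 = 9·12 + 11·5 = 7
h_84 = 9·7 + 11·12 = 0
h_85 = 9·0 + 11·7 = 12
h_86 = 9·12 + 11·0 = 4
h_87 = 9·4 + 11·12 = 12
h_88 = 9·12 + 11·4 = 9
h_89 = 9·9 + 11·12 = 5
h_90 = 9·5 + 11·9 = 1
h_91 = 9·1 + 11·5 = 12
h_92 = 9·12 + 11·1 = 2
h_93 = 9·2 + 11·12 = 7
h_94 = 9·7 + 11·2 = 7
h_95 = 9·7 + 11·7 = 10
h_96 = 9·10 + 11·7 = 11
h_97 = 9·11 + 11·10 = 1
h_98 = 9·1 + 11·11 = 0
h_99 = 9·0 + 11·1 = 11
h_100 = 9·11 + 11·0 = 8
h_101 = 9·8 + 11·11 = 11
h_102 = 9·11 + 11·8 = 5
h_103 = 9·5 + 11·11 = 10
h_104 = 9·10 + 11·5 = 2
h_105 = 9·2 + 11·10 = 11
h_106 = 9·11 + 11·2 = 4
h_107 = 9·4 + 11·11 = 1
h_108 = 9·1 + 11·4 = 1
h_109 = 9·1 + 11·1 = 7
h_110 = 9·7 + 11·1 = 9
h_111 = 9·9 + 11·7 = 2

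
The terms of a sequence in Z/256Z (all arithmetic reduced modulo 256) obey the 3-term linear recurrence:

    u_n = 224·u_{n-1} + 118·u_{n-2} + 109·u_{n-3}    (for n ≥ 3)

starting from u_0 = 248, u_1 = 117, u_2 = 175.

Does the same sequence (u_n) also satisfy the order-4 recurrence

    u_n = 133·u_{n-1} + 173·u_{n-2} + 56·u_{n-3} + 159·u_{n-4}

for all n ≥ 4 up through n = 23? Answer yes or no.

Terms u_0..u_23: 248, 117, 175, 166, 187, 167, 0, 153, 251, 38, 23, 131, 104, 45, 23, 38, 3, 239, 176, 113, 195, 166, 63, 171
n=4: candidate gives 33, actual u_4 = 187 ✗

no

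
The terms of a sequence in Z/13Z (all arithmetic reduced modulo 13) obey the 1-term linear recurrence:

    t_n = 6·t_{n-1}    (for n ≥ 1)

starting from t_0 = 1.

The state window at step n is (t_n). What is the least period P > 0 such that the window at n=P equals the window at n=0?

12

n=0: window = (1)
n=1: window = (6)
n=2: window = (10)
n=3: window = (8)
n=4: window = (9)
n=5: window = (2)
n=6: window = (12)
n=7: window = (7)
n=8: window = (3)
n=9: window = (5)
n=10: window = (4)
n=11: window = (11)
n=12: window = (1)
window at n=12 equals window at n=0 → period = 12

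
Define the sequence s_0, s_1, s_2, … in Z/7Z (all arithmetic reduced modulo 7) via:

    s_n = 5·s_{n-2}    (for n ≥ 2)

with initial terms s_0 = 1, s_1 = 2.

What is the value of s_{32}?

2

s_2 = 0·2 + 5·1 = 5
s_3 = 0·5 + 5·2 = 3
s_4 = 0·3 + 5·5 = 4
s_5 = 0·4 + 5·3 = 1
s_6 = 0·1 + 5·4 = 6
s_7 = 0·6 + 5·1 = 5
s_8 = 0·5 + 5·6 = 2
s_9 = 0·2 + 5·5 = 4
s_10 = 0·4 + 5·2 = 3
s_11 = 0·3 + 5·4 = 6
s_12 = 0·6 + 5·3 = 1
s_13 = 0·1 + 5·6 = 2
(s_12, s_13) = (1, 2) = (s_0, s_1), so the sequence has period 12.
32 ≡ 8 (mod 12), hence s_32 = s_8 = 2.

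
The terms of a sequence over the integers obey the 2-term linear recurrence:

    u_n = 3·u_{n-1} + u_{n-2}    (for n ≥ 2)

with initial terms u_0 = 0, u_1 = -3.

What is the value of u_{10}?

-128511

u_2 = 3·-3 + 1·0 = -9
u_3 = 3·-9 + 1·-3 = -30
u_4 = 3·-30 + 1·-9 = -99
u_5 = 3·-99 + 1·-30 = -327
u_6 = 3·-327 + 1·-99 = -1080
u_7 = 3·-1080 + 1·-327 = -3567
u_8 = 3·-3567 + 1·-1080 = -11781
u_9 = 3·-11781 + 1·-3567 = -38910
u_10 = 3·-38910 + 1·-11781 = -128511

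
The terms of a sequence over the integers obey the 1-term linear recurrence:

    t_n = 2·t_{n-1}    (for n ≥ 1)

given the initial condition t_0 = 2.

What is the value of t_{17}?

262144

t_1 = 2·2 = 4
t_2 = 2·4 = 8
t_3 = 2·8 = 16
t_4 = 2·16 = 32
t_5 = 2·32 = 64
t_6 = 2·64 = 128
t_7 = 2·128 = 256
t_8 = 2·256 = 512
t_9 = 2·512 = 1024
t_10 = 2·1024 = 2048
t_11 = 2·2048 = 4096
t_12 = 2·4096 = 8192
t_13 = 2·8192 = 16384
t_14 = 2·16384 = 32768
t_15 = 2·32768 = 65536
t_16 = 2·65536 = 131072
t_17 = 2·131072 = 262144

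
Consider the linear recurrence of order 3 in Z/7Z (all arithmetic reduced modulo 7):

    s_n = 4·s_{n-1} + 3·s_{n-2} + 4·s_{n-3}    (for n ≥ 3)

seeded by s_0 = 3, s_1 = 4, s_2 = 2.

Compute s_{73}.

s_3 = 4·2 + 3·4 + 4·3 = 4
s_4 = 4·4 + 3·2 + 4·4 = 3
s_5 = 4·3 + 3·4 + 4·2 = 4
s_6 = 4·4 + 3·3 + 4·4 = 6
s_7 = 4·6 + 3·4 + 4·3 = 6
s_8 = 4·6 + 3·6 + 4·4 = 2
s_9 = 4·2 + 3·6 + 4·6 = 1
s_10 = 4·1 + 3·2 + 4·6 = 6
s_11 = 4·6 + 3·1 + 4·2 = 0
s_12 = 4·0 + 3·6 + 4·1 = 1
s_13 = 4·1 + 3·0 + 4·6 = 0
s_14 = 4·0 + 3·1 + 4·0 = 3
s_15 = 4·3 + 3·0 + 4·1 = 2
s_16 = 4·2 + 3·3 + 4·0 = 3
s_17 = 4·3 + 3·2 + 4·3 = 2
s_18 = 4·2 + 3·3 + 4·2 = 4
s_19 = 4·4 + 3·2 + 4·3 = 6
s_20 = 4·6 + 3·4 + 4·2 = 2
s_21 = 4·2 + 3·6 + 4·4 = 0
s_22 = 4·0 + 3·2 + 4·6 = 2
s_23 = 4·2 + 3·0 + 4·2 = 2
s_24 = 4·2 + 3·2 + 4·0 = 0
s_25 = 4·0 + 3·2 + 4·2 = 0
s_26 = 4·0 + 3·0 + 4·2 = 1
s_27 = 4·1 + 3·0 + 4·0 = 4
s_28 = 4·4 + 3·1 + 4·0 = 5
s_29 = 4·5 + 3·4 + 4·1 = 1
s_30 = 4·1 + 3·5 + 4·4 = 0
s_31 = 4·0 + 3·1 + 4·5 = 2
s_32 = 4·2 + 3·0 + 4·1 = 5
s_33 = 4·5 + 3·2 + 4·0 = 5
s_34 = 4·5 + 3·5 + 4·2 = 1
s_35 = 4·1 + 3·5 + 4·5 = 4
s_36 = 4·4 + 3·1 + 4·5 = 4
s_37 = 4·4 + 3·4 + 4·1 = 4
s_38 = 4·4 + 3·4 + 4·4 = 2
s_39 = 4·2 + 3·4 + 4·4 = 1
s_40 = 4·1 + 3·2 + 4·4 = 5
s_41 = 4·5 + 3·1 + 4·2 = 3
s_42 = 4·3 + 3·5 + 4·1 = 3
s_43 = 4·3 + 3·3 + 4·5 = 6
s_44 = 4·6 + 3·3 + 4·3 = 3
s_45 = 4·3 + 3·6 + 4·3 = 0
s_46 = 4·0 + 3·3 + 4·6 = 5
s_47 = 4·5 + 3·0 + 4·3 = 4
s_48 = 4·4 + 3·5 + 4·0 = 3
s_49 = 4·3 + 3·4 + 4·5 = 2
s_50 = 4·2 + 3·3 + 4·4 = 5
s_51 = 4·5 + 3·2 + 4·3 = 3
s_52 = 4·3 + 3·5 + 4·2 = 0
s_53 = 4·0 + 3·3 + 4·5 = 1
s_54 = 4·1 + 3·0 + 4·3 = 2
s_55 = 4·2 + 3·1 + 4·0 = 4
s_56 = 4·4 + 3·2 + 4·1 = 5
s_57 = 4·5 + 3·4 + 4·2 = 5
s_58 = 4·5 + 3·5 + 4·4 = 2
s_59 = 4·2 + 3·5 + 4·5 = 1
s_60 = 4·1 + 3·2 + 4·5 = 2
s_61 = 4·2 + 3·1 + 4·2 = 5
s_62 = 4·5 + 3·2 + 4·1 = 2
s_63 = 4·2 + 3·5 + 4·2 = 3
s_64 = 4·3 + 3·2 + 4·5 = 3
s_65 = 4·3 + 3·3 + 4·2 = 1
s_66 = 4·1 + 3·3 + 4·3 = 4
s_67 = 4·4 + 3·1 + 4·3 = 3
s_68 = 4·3 + 3·4 + 4·1 = 0
s_69 = 4·0 + 3·3 + 4·4 = 4
s_70 = 4·4 + 3·0 + 4·3 = 0
s_71 = 4·0 + 3·4 + 4·0 = 5
s_72 = 4·5 + 3·0 + 4·4 = 1
s_73 = 4·1 + 3·5 + 4·0 = 5

5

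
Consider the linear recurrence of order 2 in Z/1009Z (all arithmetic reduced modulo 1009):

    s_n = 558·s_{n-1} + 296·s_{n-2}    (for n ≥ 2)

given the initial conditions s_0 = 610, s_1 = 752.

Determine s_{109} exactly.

s_2 = 558·752 + 296·610 = 830
s_3 = 558·830 + 296·752 = 621
s_4 = 558·621 + 296·830 = 924
s_5 = 558·924 + 296·621 = 171
s_6 = 558·171 + 296·924 = 637
s_7 = 558·637 + 296·171 = 444
s_8 = 558·444 + 296·637 = 416
s_9 = 558·416 + 296·444 = 312
s_10 = 558·312 + 296·416 = 586
s_11 = 558·586 + 296·312 = 605
s_12 = 558·605 + 296·586 = 492
s_13 = 558·492 + 296·605 = 575
s_14 = 558·575 + 296·492 = 324
s_15 = 558·324 + 296·575 = 869
s_16 = 558·869 + 296·324 = 631
s_17 = 558·631 + 296·869 = 895
s_18 = 558·895 + 296·631 = 66
s_19 = 558·66 + 296·895 = 57
s_20 = 558·57 + 296·66 = 892
s_21 = 558·892 + 296·57 = 18
s_22 = 558·18 + 296·892 = 637
s_23 = 558·637 + 296·18 = 561
s_24 = 558·561 + 296·637 = 117
s_25 = 558·117 + 296·561 = 281
s_26 = 558·281 + 296·117 = 729
s_27 = 558·729 + 296·281 = 593
s_28 = 558·593 + 296·729 = 809
s_29 = 558·809 + 296·593 = 361
s_30 = 558·361 + 296·809 = 978
s_31 = 558·978 + 296·361 = 766
s_32 = 558·766 + 296·978 = 526
s_33 = 558·526 + 296·766 = 609
s_34 = 558·609 + 296·526 = 99
s_35 = 558·99 + 296·609 = 409
s_36 = 558·409 + 296·99 = 231
s_37 = 558·231 + 296·409 = 739
s_38 = 558·739 + 296·231 = 454
s_39 = 558·454 + 296·739 = 873
s_40 = 558·873 + 296·454 = 983
s_41 = 558·983 + 296·873 = 731
s_42 = 558·731 + 296·983 = 638
s_43 = 558·638 + 296·731 = 277
s_44 = 558·277 + 296·638 = 354
s_45 = 558·354 + 296·277 = 31
s_46 = 558·31 + 296·354 = 1002
s_47 = 558·1002 + 296·31 = 225
s_48 = 558·225 + 296·1002 = 380
s_49 = 558·380 + 296·225 = 156
s_50 = 558·156 + 296·380 = 755
s_51 = 558·755 + 296·156 = 299
s_52 = 558·299 + 296·755 = 848
s_53 = 558·848 + 296·299 = 684
s_54 = 558·684 + 296·848 = 37
s_55 = 558·37 + 296·684 = 121
s_56 = 558·121 + 296·37 = 777
s_57 = 558·777 + 296·121 = 197
s_58 = 558·197 + 296·777 = 894
s_59 = 558·894 + 296·197 = 196
s_60 = 558·196 + 296·894 = 662
s_61 = 558·662 + 296·196 = 605
s_62 = 558·605 + 296·662 = 790
s_63 = 558·790 + 296·605 = 374
s_64 = 558·374 + 296·790 = 590
s_65 = 558·590 + 296·374 = 0
s_66 = 558·0 + 296·590 = 83
s_67 = 558·83 + 296·0 = 909
s_68 = 558·909 + 296·83 = 47
s_69 = 558·47 + 296·909 = 662
s_70 = 558·662 + 296·47 = 897
s_71 = 558·897 + 296·662 = 268
s_72 = 558·268 + 296·897 = 357
s_73 = 558·357 + 296·268 = 50
s_74 = 558·50 + 296·357 = 384
s_75 = 558·384 + 296·50 = 29
s_76 = 558·29 + 296·384 = 694
s_77 = 558·694 + 296·29 = 308
s_78 = 558·308 + 296·694 = 931
s_79 = 558·931 + 296·308 = 221
s_80 = 558·221 + 296·931 = 339
s_81 = 558·339 + 296·221 = 310
s_82 = 558·310 + 296·339 = 894
s_83 = 558·894 + 296·310 = 347
s_84 = 558·347 + 296·894 = 164
s_85 = 558·164 + 296·347 = 496
s_86 = 558·496 + 296·164 = 414
s_87 = 558·414 + 296·496 = 462
s_88 = 558·462 + 296·414 = 956
s_89 = 558·956 + 296·462 = 224
s_90 = 558·224 + 296·956 = 332
s_91 = 558·332 + 296·224 = 319
s_92 = 558·319 + 296·332 = 817
s_93 = 558·817 + 296·319 = 405
s_94 = 558·405 + 296·817 = 655
s_95 = 558·655 + 296·405 = 41
s_96 = 558·41 + 296·655 = 832
s_97 = 558·832 + 296·41 = 144
s_98 = 558·144 + 296·832 = 717
s_99 = 558·717 + 296·144 = 768
s_100 = 558·768 + 296·717 = 61
s_101 = 558·61 + 296·768 = 35
s_102 = 558·35 + 296·61 = 253
s_103 = 558·253 + 296·35 = 184
s_104 = 558·184 + 296·253 = 985
s_105 = 558·985 + 296·184 = 712
s_106 = 558·712 + 296·985 = 718
s_107 = 558·718 + 296·712 = 951
s_108 = 558·951 + 296·718 = 562
s_109 = 558·562 + 296·951 = 791

791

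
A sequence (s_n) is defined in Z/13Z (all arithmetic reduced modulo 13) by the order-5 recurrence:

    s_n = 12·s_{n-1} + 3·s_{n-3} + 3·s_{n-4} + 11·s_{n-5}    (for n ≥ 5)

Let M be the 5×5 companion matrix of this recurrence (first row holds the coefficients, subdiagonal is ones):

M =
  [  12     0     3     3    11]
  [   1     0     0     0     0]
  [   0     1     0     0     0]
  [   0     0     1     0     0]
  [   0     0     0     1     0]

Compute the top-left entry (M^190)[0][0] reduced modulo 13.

(M^190)[0][0] is the top entry after applying M 190 times to the unit state (1, 0, 0, 0, 0). Equivalently it is h_{194} for the auxiliary sequence (h_n) obeying the same recurrence with h_4 = 1 and h_i = 0 for 0 ≤ i < 4:
h_5 = 12·1 + 0·0 + 3·0 + 3·0 + 11·0 = 12
h_6 = 12·12 + 0·1 + 3·0 + 3·0 + 11·0 = 1
h_7 = 12·1 + 0·12 + 3·1 + 3·0 + 11·0 = 2
h_8 = 12·2 + 0·1 + 3·12 + 3·1 + 11·0 = 11
h_9 = 12·11 + 0·2 + 3·1 + 3·12 + 11·1 = 0
h_10 = 12·0 + 0·11 + 3·2 + 3·1 + 11·12 = 11
Continuing the recurrence:
  h_11 = 0;  h_12 = 3;  h_13 = 8;  h_14 = 12;  h_15 = 1;  h_16 = 6
  h_17 = 9;  h_18 = 1;  h_19 = 9;  h_20 = 8;  h_21 = 10;  h_22 = 2
  h_23 = 8;  h_24 = 2;  h_25 = 5;  h_26 = 5;  h_27 = 8;  h_28 = 10
  h_29 = 3;  h_30 = 0;  h_31 = 5;  h_32 = 5;  h_33 = 10;  h_34 = 12
  h_35 = 5;  h_36 = 4;  h_37 = 0;  h_38 = 5;  h_39 = 11;  h_40 = 4
  h_41 = 3;  h_42 = 6;  h_43 = 3;  h_44 = 9;  h_45 = 10;  h_46 = 11
  h_47 = 0;  h_48 = 12;  h_49 = 7;  h_50 = 6;  h_51 = 8;  h_52 = 10
  h_53 = 5;  h_54 = 10;  h_55 = 6;  h_56 = 10;  h_57 = 2;  h_58 = 10
  h_59 = 5;  h_60 = 6;  h_61 = 10;  h_62 = 5;  h_63 = 8;  h_64 = 4
  h_65 = 3;  h_66 = 3;  h_67 = 10;  h_68 = 8;  h_69 = 2;  h_70 = 5
  h_71 = 4;  h_72 = 6;  h_73 = 12;  h_74 = 11;  h_75 = 9;  h_76 = 11
  h_77 = 7;  h_78 = 3;  h_79 = 9;  h_80 = 1;  h_81 = 7;  h_82 = 2
  h_83 = 9;  h_84 = 10;  h_85 = 2;  h_86 = 4;  h_87 = 10;  h_88 = 8
  h_89 = 3;  h_90 = 9;  h_91 = 11;  h_92 = 2;  h_93 = 5;  h_94 = 10
  h_95 = 11;  h_96 = 1;  h_97 = 1;  h_98 = 0;  h_99 = 3;  h_100 = 7
  h_101 = 7;  h_102 = 0;  h_103 = 4;  h_104 = 6;  h_105 = 1;  h_106 = 10
  h_107 = 7;  h_108 = 6;  h_109 = 2;  h_110 = 8;  h_111 = 11;  h_112 = 12
  h_113 = 6;  h_114 = 8;  h_115 = 6;  h_116 = 0;  h_117 = 5;  h_118 = 12
  h_119 = 3;  h_120 = 0;  h_121 = 12;  h_122 = 10;  h_123 = 1;  h_124 = 3
  h_125 = 11;  h_126 = 11;  h_127 = 7;  h_128 = 7;  h_129 = 1;  h_130 = 5
  h_131 = 2;  h_132 = 8;  h_133 = 9;  h_134 = 10;  h_135 = 10;  h_136 = 11
  h_137 = 4;  h_138 = 12;  h_139 = 5;  h_140 = 7;  h_141 = 6;  h_142 = 11
  h_143 = 1;  h_144 = 2;  h_145 = 9;  h_146 = 2;  h_147 = 11;  h_148 = 7
  h_149 = 9;  h_150 = 12;  h_151 = 12;  h_152 = 1;  h_153 = 9;  h_154 = 6
  h_155 = 9;  h_156 = 10;  h_157 = 7;  h_158 = 7;  h_159 = 12;  h_160 = 8
  h_161 = 1;  h_162 = 3;  h_163 = 4;  h_164 = 12;  h_165 = 10;  h_166 = 9
  h_167 = 7;  h_168 = 12;  h_169 = 8;  h_170 = 7;  h_171 = 6;  h_172 = 1
  h_173 = 7;  h_174 = 3;  h_175 = 4;  h_176 = 8;  h_177 = 7;  h_178 = 0
  h_179 = 4;  h_180 = 7;  h_181 = 11;  h_182 = 0;  h_183 = 7;  h_184 = 0
  h_185 = 6;  h_186 = 6;  h_187 = 2;  h_188 = 2;  h_189 = 8;  h_190 = 4
  h_191 = 9;  h_192 = 4
h_193 = 12·4 + 0·9 + 3·4 + 3·8 + 11·2 = 2
h_194 = 12·2 + 0·4 + 3·9 + 3·4 + 11·8 = 8

8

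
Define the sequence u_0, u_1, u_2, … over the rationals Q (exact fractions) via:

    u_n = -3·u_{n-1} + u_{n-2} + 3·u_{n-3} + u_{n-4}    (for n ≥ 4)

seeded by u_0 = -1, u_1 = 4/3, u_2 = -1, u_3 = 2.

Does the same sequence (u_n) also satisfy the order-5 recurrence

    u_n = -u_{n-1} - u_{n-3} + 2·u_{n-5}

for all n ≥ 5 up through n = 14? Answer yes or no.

no

Terms u_0..u_14: -1, 4/3, -1, 2, -4, 37/3, -36, 331/3, -334, 3050/3, -3089, 9392, -28549, 260366/3, -263828
n=5: candidate gives 3, actual u_5 = 37/3 ✗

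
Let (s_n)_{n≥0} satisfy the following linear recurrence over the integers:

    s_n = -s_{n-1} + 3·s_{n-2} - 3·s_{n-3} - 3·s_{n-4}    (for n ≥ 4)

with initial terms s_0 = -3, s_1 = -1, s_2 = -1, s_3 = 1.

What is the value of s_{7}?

s_4 = -1·1 + 3·-1 + -3·-1 + -3·-3 = 8
s_5 = -1·8 + 3·1 + -3·-1 + -3·-1 = 1
s_6 = -1·1 + 3·8 + -3·1 + -3·-1 = 23
s_7 = -1·23 + 3·1 + -3·8 + -3·1 = -47

-47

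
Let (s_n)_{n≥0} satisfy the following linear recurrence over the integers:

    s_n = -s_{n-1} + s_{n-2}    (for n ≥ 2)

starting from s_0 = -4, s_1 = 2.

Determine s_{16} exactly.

-4414

s_2 = -1·2 + 1·-4 = -6
s_3 = -1·-6 + 1·2 = 8
s_4 = -1·8 + 1·-6 = -14
s_5 = -1·-14 + 1·8 = 22
s_6 = -1·22 + 1·-14 = -36
s_7 = -1·-36 + 1·22 = 58
s_8 = -1·58 + 1·-36 = -94
s_9 = -1·-94 + 1·58 = 152
s_10 = -1·152 + 1·-94 = -246
s_11 = -1·-246 + 1·152 = 398
s_12 = -1·398 + 1·-246 = -644
s_13 = -1·-644 + 1·398 = 1042
s_14 = -1·1042 + 1·-644 = -1686
s_15 = -1·-1686 + 1·1042 = 2728
s_16 = -1·2728 + 1·-1686 = -4414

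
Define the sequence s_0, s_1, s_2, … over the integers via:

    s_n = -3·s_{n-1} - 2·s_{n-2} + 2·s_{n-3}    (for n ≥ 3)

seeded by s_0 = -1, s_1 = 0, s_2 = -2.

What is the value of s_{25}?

s_3 = -3·-2 + -2·0 + 2·-1 = 4
s_4 = -3·4 + -2·-2 + 2·0 = -8
s_5 = -3·-8 + -2·4 + 2·-2 = 12
s_6 = -3·12 + -2·-8 + 2·4 = -12
s_7 = -3·-12 + -2·12 + 2·-8 = -4
s_8 = -3·-4 + -2·-12 + 2·12 = 60
s_9 = -3·60 + -2·-4 + 2·-12 = -196
s_10 = -3·-196 + -2·60 + 2·-4 = 460
s_11 = -3·460 + -2·-196 + 2·60 = -868
s_12 = -3·-868 + -2·460 + 2·-196 = 1292
s_13 = -3·1292 + -2·-868 + 2·460 = -1220
s_14 = -3·-1220 + -2·1292 + 2·-868 = -660
s_15 = -3·-660 + -2·-1220 + 2·1292 = 7004
s_16 = -3·7004 + -2·-660 + 2·-1220 = -22132
s_17 = -3·-22132 + -2·7004 + 2·-660 = 51068
s_18 = -3·51068 + -2·-22132 + 2·7004 = -94932
s_19 = -3·-94932 + -2·51068 + 2·-22132 = 138396
s_20 = -3·138396 + -2·-94932 + 2·51068 = -123188
s_21 = -3·-123188 + -2·138396 + 2·-94932 = -97092
s_22 = -3·-97092 + -2·-123188 + 2·138396 = 814444
s_23 = -3·814444 + -2·-97092 + 2·-123188 = -2495524
s_24 = -3·-2495524 + -2·814444 + 2·-97092 = 5663500
s_25 = -3·5663500 + -2·-2495524 + 2·814444 = -10370564

-10370564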